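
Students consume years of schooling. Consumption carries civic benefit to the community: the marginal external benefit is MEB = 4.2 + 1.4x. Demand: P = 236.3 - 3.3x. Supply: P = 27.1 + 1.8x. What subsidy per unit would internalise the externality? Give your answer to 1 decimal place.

Social marginal benefit = demand + MEB = 240.5 - 1.9x.
Set SMB = MC: 240.5 - 1.9x = 27.1 + 1.8x → x* = 57.6757.
The Pigouvian subsidy equals MEB at x*: 4.2 + 1.4×57.6757 = 84.9460.

subsidy = 84.9 per unit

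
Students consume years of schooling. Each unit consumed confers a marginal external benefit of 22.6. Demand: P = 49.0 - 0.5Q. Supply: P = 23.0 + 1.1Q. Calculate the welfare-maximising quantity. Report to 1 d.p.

Social marginal benefit = demand + MEB = 71.6 - 0.5Q.
Set SMB = MC: 71.6 - 0.5Q = 23.0 + 1.1Q → Q* = 30.3750.

Q* = 30.4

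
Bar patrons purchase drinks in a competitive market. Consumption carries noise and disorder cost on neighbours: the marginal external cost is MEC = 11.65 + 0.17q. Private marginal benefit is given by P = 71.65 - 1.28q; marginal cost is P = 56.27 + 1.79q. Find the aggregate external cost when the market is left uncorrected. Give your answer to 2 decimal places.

60.50

Market equilibrium (private): 56.27 + 1.79q = 71.65 - 1.28q → q_m = 5.0098.
Total external cost = ∫₀^{q_m} (11.65 + 0.17q) dq = 11.65×5.0098 + ½×0.17×5.0098² = 60.4975.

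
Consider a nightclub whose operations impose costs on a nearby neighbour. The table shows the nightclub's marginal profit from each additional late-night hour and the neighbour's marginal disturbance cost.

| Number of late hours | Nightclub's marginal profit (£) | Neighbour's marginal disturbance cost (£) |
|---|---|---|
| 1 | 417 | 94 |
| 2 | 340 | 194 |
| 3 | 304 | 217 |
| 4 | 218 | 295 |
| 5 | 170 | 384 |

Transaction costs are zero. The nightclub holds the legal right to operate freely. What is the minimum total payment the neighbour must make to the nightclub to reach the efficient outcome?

£388

Left alone the nightclub would choose level 5 (marginal profit stays positive).
Efficient level: k* = 3 (marginal profit ≥ marginal disturbance cost through 3).
The neighbour must at least cover the nightclub's forgone profit from cutting 5→3: 218 + 170 = 388.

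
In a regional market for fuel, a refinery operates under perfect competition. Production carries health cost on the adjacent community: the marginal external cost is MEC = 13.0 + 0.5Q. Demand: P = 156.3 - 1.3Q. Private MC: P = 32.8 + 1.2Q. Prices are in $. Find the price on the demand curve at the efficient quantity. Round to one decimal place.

Social marginal cost = private MC + MEC = 45.8 + 1.7Q.
Set SMC = demand: 45.8 + 1.7Q = 156.3 - 1.3Q → Q* = 36.8333.
Consumer price on the demand curve at Q*: 156.3 − 1.3×36.8333 = 108.4167.

P = $108.4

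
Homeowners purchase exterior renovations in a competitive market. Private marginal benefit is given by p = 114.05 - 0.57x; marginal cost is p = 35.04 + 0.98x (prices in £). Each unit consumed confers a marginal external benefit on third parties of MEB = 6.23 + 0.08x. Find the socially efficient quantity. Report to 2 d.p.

x* = 57.99

Social marginal benefit = demand + MEB = 120.28 - 0.49x.
Set SMB = MC: 120.28 - 0.49x = 35.04 + 0.98x → x* = 57.9864.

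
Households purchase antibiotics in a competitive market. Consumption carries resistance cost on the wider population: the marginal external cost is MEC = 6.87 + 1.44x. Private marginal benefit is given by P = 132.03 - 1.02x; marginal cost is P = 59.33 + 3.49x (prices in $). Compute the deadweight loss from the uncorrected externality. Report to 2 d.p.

Market equilibrium (private): 59.33 + 3.49x = 132.03 - 1.02x → x_m = 16.1197.
Social marginal benefit = demand − MEC = 125.16 - 2.46x.
Set SMB = MC: 125.16 - 2.46x = 59.33 + 3.49x → x* = 11.0639.
Height of the DWL triangle at x_m is MC(x_m) − SMB(x_m) = MEC(x_m) = 30.0824.
DWL = ½ × 5.0558 × 30.0824 = 76.0453.

DWL = $76.05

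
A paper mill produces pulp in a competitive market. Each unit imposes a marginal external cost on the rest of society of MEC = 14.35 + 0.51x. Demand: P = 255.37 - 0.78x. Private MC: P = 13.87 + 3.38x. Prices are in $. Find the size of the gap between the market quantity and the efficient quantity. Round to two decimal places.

Market equilibrium (private): 13.87 + 3.38x = 255.37 - 0.78x → x_m = 58.0529.
Social marginal cost = private MC + MEC = 28.22 + 3.89x.
Set SMC = demand: 28.22 + 3.89x = 255.37 - 0.78x → x* = 48.6403.
Gap = |58.0529 − 48.6403| = 9.4126.

9.41 units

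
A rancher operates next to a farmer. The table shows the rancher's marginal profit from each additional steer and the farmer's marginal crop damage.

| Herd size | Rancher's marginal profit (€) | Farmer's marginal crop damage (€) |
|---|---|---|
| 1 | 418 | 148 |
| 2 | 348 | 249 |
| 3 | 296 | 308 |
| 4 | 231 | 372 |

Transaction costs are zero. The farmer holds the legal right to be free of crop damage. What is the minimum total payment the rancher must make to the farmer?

€397

Efficient level: marginal profit ≥ marginal crop damage through level 2, so k* = 2.
With the farmer holding the right, the rancher must at least compensate total damage at k*: 148 + 249 = 397.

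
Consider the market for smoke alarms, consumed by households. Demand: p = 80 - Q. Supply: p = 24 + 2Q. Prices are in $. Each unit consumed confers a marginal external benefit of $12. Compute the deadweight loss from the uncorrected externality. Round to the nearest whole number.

Market equilibrium (private): 24 + 2Q = 80 - Q → Q_m = 18.6667.
Social marginal benefit = demand + MEB = 92 - Q.
Set SMB = MC: 92 - Q = 24 + 2Q → Q* = 22.6667.
The welfare-loss triangle has base |Q_m − Q*| and height MEB(Q_m) (the vertical gap between SMB and MC is zero at Q* and MEB at Q_m).
DWL = ½ × 4.0000 × 12.0000 = 24.0000.

DWL = $24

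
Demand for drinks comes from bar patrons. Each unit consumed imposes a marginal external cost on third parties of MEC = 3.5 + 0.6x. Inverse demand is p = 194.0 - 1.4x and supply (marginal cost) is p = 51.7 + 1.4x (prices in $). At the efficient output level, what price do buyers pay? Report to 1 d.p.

Social marginal benefit = demand − MEC = 190.5 - 2.0x.
Set SMB = MC: 190.5 - 2.0x = 51.7 + 1.4x → x* = 40.8235.
Consumer price on the demand curve at x*: 194.0 − 1.4×40.8235 = 136.8471.

P = $136.8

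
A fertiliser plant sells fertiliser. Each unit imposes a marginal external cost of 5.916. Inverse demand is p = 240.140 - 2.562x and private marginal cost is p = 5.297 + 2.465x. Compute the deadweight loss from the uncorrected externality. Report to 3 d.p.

DWL = 3.481

Market equilibrium (private): 5.297 + 2.465x = 240.140 - 2.562x → x_m = 46.7163.
Social marginal cost = private MC + MEC = 11.213 + 2.465x.
Set SMC = demand: 11.213 + 2.465x = 240.140 - 2.562x → x* = 45.5395.
Height of the DWL triangle at x_m is SMC(x_m) − demand(x_m) = MEC(x_m) = 5.9160.
DWL = ½ × 1.1768 × 5.9160 = 3.4810.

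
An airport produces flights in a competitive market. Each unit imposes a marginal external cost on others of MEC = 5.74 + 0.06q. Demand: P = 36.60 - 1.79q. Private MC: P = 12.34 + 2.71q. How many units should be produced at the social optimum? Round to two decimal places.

q* = 4.06

Social marginal cost = private MC + MEC = 18.08 + 2.77q.
Set SMC = demand: 18.08 + 2.77q = 36.60 - 1.79q → q* = 4.0614.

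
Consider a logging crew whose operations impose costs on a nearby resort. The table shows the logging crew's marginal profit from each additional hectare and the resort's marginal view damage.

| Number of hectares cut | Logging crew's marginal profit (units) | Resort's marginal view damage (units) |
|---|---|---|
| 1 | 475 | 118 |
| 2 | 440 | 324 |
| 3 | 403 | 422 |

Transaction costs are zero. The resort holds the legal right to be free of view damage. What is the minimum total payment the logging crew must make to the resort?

442

Efficient level: marginal profit ≥ marginal view damage through level 2, so k* = 2.
With the resort holding the right, the logging crew must at least compensate total damage at k*: 118 + 324 = 442.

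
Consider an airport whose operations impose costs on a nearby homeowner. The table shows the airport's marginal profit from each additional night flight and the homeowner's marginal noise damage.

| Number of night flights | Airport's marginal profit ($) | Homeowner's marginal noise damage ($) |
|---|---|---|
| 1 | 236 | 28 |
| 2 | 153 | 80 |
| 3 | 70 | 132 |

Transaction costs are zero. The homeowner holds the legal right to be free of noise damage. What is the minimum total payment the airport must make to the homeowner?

Efficient level: marginal profit ≥ marginal noise damage through level 2, so k* = 2.
With the homeowner holding the right, the airport must at least compensate total damage at k*: 28 + 80 = 108.

$108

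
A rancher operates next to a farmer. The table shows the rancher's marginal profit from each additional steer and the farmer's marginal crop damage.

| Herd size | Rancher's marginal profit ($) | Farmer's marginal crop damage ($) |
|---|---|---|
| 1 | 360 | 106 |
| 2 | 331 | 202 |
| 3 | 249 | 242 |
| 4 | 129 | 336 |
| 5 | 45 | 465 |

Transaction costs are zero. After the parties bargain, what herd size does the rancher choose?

Bargaining reaches the level where marginal profit last exceeds marginal crop damage.
That holds through level 3 (249 ≥ 242) but not at 4 (129 < 336).

3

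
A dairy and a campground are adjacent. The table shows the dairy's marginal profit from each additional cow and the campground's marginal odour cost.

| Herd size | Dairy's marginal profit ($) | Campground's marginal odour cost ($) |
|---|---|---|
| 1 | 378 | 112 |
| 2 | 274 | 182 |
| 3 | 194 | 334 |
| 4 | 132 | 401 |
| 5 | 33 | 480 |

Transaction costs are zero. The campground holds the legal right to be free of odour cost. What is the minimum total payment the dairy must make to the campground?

Efficient level: marginal profit ≥ marginal odour cost through level 2, so k* = 2.
With the campground holding the right, the dairy must at least compensate total damage at k*: 112 + 182 = 294.

$294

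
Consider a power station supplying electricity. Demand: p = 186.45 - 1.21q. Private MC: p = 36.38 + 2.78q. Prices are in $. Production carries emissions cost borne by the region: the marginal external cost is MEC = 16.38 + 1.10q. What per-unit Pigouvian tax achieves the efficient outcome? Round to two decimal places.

tax = $45.27 per unit

Social marginal cost = private MC + MEC = 52.76 + 3.88q.
Set SMC = demand: 52.76 + 3.88q = 186.45 - 1.21q → q* = 26.2652.
The Pigouvian tax equals MEC at q*: 16.38 + 1.10×26.2652 = 45.2717.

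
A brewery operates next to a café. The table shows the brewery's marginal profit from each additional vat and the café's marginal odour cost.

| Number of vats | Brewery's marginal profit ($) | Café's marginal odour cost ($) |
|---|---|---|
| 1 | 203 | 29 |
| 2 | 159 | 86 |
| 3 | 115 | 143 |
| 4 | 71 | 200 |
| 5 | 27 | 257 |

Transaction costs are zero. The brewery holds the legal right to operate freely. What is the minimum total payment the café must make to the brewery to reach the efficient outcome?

$213

Left alone the brewery would choose level 5 (marginal profit stays positive).
Efficient level: k* = 2 (marginal profit ≥ marginal odour cost through 2).
The café must at least cover the brewery's forgone profit from cutting 5→2: 115 + 71 + 27 = 213.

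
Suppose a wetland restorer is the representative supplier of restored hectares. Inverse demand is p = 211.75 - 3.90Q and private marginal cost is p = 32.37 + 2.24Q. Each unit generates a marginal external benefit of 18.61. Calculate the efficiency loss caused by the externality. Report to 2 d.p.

DWL = 28.20

Market equilibrium (private): 32.37 + 2.24Q = 211.75 - 3.90Q → Q_m = 29.2150.
Social marginal cost = private MC − MEB = 13.76 + 2.24Q.
Set SMC = demand: 13.76 + 2.24Q = 211.75 - 3.90Q → Q* = 32.2459.
The loss is the area between SMC and demand from Q* to Q_m; with linear curves that's a triangle of height MEB(Q_m).
DWL = ½ × 3.0309 × 18.6100 = 28.2025.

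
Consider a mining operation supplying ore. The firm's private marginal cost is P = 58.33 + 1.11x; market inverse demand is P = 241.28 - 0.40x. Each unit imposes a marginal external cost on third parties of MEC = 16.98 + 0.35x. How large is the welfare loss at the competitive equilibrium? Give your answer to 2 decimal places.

DWL = 948.02

Market equilibrium (private): 58.33 + 1.11x = 241.28 - 0.40x → x_m = 121.1589.
Social marginal cost = private MC + MEC = 75.31 + 1.46x.
Set SMC = demand: 75.31 + 1.46x = 241.28 - 0.40x → x* = 89.2312.
The welfare-loss triangle has base |x_m − x*| and height MEC(x_m) (the vertical gap between SMC and demand is zero at x* and MEC at x_m).
DWL = ½ × 31.9277 × 59.3856 = 948.0228.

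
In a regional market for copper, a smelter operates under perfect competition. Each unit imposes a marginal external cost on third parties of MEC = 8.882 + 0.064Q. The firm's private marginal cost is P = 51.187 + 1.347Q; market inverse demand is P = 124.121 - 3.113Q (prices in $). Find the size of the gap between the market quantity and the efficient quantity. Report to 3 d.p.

Market equilibrium (private): 51.187 + 1.347Q = 124.121 - 3.113Q → Q_m = 16.3529.
Social marginal cost = private MC + MEC = 60.069 + 1.411Q.
Set SMC = demand: 60.069 + 1.411Q = 124.121 - 3.113Q → Q* = 14.1583.
Gap = |16.3529 − 14.1583| = 2.1946.

2.195 units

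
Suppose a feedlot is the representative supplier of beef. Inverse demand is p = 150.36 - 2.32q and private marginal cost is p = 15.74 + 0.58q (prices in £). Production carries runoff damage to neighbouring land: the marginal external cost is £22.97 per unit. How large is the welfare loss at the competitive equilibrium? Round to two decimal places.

Market equilibrium (private): 15.74 + 0.58q = 150.36 - 2.32q → q_m = 46.4207.
Social marginal cost = private MC + MEC = 38.71 + 0.58q.
Set SMC = demand: 38.71 + 0.58q = 150.36 - 2.32q → q* = 38.5000.
Between q* and q_m the wedge SMC − demand runs linearly from 0 to MEC(q_m), so the loss is a triangle.
DWL = ½ × 7.9207 × 22.9700 = 90.9692.

DWL = £90.97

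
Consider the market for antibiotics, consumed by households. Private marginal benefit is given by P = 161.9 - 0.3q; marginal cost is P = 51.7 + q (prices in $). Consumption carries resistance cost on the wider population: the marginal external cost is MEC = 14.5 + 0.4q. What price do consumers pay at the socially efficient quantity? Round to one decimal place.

P = $145.0

Social marginal benefit = demand − MEC = 147.4 - 0.7q.
Set SMB = MC: 147.4 - 0.7q = 51.7 + q → q* = 56.2941.
Consumer price on the demand curve at q*: 161.9 − 0.3×56.2941 = 145.0118.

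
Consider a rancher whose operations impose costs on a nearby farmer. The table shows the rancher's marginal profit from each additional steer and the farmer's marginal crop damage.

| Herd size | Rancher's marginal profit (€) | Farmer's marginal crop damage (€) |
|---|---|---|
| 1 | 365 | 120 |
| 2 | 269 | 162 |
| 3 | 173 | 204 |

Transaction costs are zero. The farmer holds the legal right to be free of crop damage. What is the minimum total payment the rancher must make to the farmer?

Efficient level: marginal profit ≥ marginal crop damage through level 2, so k* = 2.
With the farmer holding the right, the rancher must at least compensate total damage at k*: 120 + 162 = 282.

€282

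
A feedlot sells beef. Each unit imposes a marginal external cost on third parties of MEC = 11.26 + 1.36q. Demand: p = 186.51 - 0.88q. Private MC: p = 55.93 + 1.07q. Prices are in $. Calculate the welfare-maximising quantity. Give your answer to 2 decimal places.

q* = 36.05

Social marginal cost = private MC + MEC = 67.19 + 2.43q.
Set SMC = demand: 67.19 + 2.43q = 186.51 - 0.88q → q* = 36.0483.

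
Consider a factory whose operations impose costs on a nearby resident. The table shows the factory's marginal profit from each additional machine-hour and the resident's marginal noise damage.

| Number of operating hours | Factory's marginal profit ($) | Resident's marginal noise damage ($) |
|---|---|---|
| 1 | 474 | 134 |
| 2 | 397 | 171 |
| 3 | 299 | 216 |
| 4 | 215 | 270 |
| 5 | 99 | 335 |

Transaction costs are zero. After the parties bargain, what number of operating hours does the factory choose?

3

Bargaining reaches the level where marginal profit last exceeds marginal noise damage.
That holds through level 3 (299 ≥ 216) but not at 4 (215 < 270).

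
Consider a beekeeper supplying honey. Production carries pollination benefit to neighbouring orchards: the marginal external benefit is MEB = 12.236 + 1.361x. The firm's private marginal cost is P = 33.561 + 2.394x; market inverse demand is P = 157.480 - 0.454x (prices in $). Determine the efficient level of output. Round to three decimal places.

x* = 91.564

Social marginal cost = private MC − MEB = 21.325 + 1.033x.
Set SMC = demand: 21.325 + 1.033x = 157.480 - 0.454x → x* = 91.5636.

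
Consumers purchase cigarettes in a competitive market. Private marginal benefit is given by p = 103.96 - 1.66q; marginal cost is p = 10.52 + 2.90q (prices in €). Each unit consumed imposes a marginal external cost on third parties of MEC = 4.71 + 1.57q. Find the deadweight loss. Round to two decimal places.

DWL = €110.95

Market equilibrium (private): 10.52 + 2.90q = 103.96 - 1.66q → q_m = 20.4912.
Social marginal benefit = demand − MEC = 99.25 - 3.23q.
Set SMB = MC: 99.25 - 3.23q = 10.52 + 2.90q → q* = 14.4747.
Between q* and q_m the wedge MC − SMB runs linearly from 0 to MEC(q_m), so the loss is a triangle.
DWL = ½ × 6.0165 × 36.8812 = 110.9479.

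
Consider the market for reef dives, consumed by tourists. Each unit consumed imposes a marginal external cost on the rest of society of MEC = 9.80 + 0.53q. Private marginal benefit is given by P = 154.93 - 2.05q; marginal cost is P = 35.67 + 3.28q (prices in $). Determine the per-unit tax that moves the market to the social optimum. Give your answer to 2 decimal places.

tax = $19.70 per unit

Social marginal benefit = demand − MEC = 145.13 - 2.58q.
Set SMB = MC: 145.13 - 2.58q = 35.67 + 3.28q → q* = 18.6792.
The Pigouvian tax equals MEC at q*: 9.80 + 0.53×18.6792 = 19.7000.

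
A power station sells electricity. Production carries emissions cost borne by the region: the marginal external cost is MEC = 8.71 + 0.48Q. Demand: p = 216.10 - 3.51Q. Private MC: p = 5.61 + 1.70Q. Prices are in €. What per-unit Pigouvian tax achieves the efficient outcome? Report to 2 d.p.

Social marginal cost = private MC + MEC = 14.32 + 2.18Q.
Set SMC = demand: 14.32 + 2.18Q = 216.10 - 3.51Q → Q* = 35.4622.
The Pigouvian tax equals MEC at Q*: 8.71 + 0.48×35.4622 = 25.7319.

tax = €25.73 per unit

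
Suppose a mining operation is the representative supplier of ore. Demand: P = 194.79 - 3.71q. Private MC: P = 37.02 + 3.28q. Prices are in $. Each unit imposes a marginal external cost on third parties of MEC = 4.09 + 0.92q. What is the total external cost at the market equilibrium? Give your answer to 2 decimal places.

$326.66

Market equilibrium (private): 37.02 + 3.28q = 194.79 - 3.71q → q_m = 22.5708.
Total external cost = ∫₀^{q_m} (4.09 + 0.92q) dq = 4.09×22.5708 + ½×0.92×22.5708² = 326.6574.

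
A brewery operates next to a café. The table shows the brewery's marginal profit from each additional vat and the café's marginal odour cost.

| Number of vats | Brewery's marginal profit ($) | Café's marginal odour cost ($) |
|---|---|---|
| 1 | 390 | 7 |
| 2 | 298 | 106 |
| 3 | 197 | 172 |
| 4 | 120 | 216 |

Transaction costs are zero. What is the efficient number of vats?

3

Bargaining reaches the level where marginal profit last exceeds marginal odour cost.
That holds through level 3 (197 ≥ 172) but not at 4 (120 < 216).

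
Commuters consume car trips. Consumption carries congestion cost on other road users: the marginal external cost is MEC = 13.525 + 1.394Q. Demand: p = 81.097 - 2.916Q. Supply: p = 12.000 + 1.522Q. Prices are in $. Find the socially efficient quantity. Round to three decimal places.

Social marginal benefit = demand − MEC = 67.572 - 4.310Q.
Set SMB = MC: 67.572 - 4.310Q = 12.000 + 1.522Q → Q* = 9.5288.

Q* = 9.529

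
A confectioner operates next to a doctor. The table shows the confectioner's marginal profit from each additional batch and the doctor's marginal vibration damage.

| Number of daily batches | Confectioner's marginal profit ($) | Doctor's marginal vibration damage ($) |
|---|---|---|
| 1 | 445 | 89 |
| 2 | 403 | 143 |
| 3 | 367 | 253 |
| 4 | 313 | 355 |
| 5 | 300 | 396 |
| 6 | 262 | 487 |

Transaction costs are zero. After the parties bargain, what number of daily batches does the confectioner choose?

Bargaining reaches the level where marginal profit last exceeds marginal vibration damage.
That holds through level 3 (367 ≥ 253) but not at 4 (313 < 355).

3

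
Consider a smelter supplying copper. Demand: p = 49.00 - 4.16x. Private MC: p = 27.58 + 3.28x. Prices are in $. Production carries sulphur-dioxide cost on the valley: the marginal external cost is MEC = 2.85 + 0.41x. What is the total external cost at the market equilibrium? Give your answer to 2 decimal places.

$9.90

Market equilibrium (private): 27.58 + 3.28x = 49.00 - 4.16x → x_m = 2.8790.
Total external cost = ∫₀^{x_m} (2.85 + 0.41x) dx = 2.85×2.8790 + ½×0.41×2.8790² = 9.9043.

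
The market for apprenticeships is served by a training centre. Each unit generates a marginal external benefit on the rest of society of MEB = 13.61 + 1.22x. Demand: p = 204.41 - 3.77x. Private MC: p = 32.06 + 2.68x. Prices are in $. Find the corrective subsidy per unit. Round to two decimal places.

Social marginal cost = private MC − MEB = 18.45 + 1.46x.
Set SMC = demand: 18.45 + 1.46x = 204.41 - 3.77x → x* = 35.5564.
The Pigouvian subsidy equals MEB at x*: 13.61 + 1.22×35.5564 = 56.9888.

subsidy = $56.99 per unit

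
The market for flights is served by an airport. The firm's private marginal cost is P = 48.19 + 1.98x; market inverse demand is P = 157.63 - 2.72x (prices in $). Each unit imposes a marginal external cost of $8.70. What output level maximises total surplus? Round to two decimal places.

x* = 21.43

Social marginal cost = private MC + MEC = 56.89 + 1.98x.
Set SMC = demand: 56.89 + 1.98x = 157.63 - 2.72x → x* = 21.4340.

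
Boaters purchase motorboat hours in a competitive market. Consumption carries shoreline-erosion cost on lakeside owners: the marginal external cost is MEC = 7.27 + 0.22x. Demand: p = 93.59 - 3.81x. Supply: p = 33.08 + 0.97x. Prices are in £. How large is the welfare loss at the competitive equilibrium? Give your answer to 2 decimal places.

DWL = £10.11

Market equilibrium (private): 33.08 + 0.97x = 93.59 - 3.81x → x_m = 12.6590.
Social marginal benefit = demand − MEC = 86.32 - 4.03x.
Set SMB = MC: 86.32 - 4.03x = 33.08 + 0.97x → x* = 10.6480.
The welfare-loss triangle has base |x_m − x*| and height MEC(x_m) (the vertical gap between SMB and MC is zero at x* and MEC at x_m).
DWL = ½ × 2.0110 × 10.0550 = 10.1103.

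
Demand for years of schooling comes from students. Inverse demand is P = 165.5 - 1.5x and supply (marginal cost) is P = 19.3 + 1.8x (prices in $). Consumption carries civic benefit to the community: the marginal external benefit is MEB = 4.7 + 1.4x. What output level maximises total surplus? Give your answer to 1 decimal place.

x* = 79.4

Social marginal benefit = demand + MEB = 170.2 - 0.1x.
Set SMB = MC: 170.2 - 0.1x = 19.3 + 1.8x → x* = 79.4211.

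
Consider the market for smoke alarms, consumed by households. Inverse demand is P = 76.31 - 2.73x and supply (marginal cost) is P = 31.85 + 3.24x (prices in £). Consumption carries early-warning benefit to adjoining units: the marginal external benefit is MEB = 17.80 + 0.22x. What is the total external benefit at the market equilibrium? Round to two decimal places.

£138.66

Market equilibrium (private): 31.85 + 3.24x = 76.31 - 2.73x → x_m = 7.4472.
Total external benefit = ∫₀^{x_m} (17.80 + 0.22x) dx = 17.80×7.4472 + ½×0.22×7.4472² = 138.6608.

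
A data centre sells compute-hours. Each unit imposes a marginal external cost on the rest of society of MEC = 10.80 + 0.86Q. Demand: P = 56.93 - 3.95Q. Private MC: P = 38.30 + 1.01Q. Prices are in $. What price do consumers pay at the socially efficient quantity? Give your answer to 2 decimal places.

P = $51.62

Social marginal cost = private MC + MEC = 49.10 + 1.87Q.
Set SMC = demand: 49.10 + 1.87Q = 56.93 - 3.95Q → Q* = 1.3454.
Consumer price on the demand curve at Q*: 56.93 − 3.95×1.3454 = 51.6157.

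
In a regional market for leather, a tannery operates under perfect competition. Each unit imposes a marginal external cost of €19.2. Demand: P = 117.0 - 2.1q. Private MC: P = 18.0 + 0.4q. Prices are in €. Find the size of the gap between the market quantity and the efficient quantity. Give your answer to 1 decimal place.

7.7 units

Market equilibrium (private): 18.0 + 0.4q = 117.0 - 2.1q → q_m = 39.6000.
Social marginal cost = private MC + MEC = 37.2 + 0.4q.
Set SMC = demand: 37.2 + 0.4q = 117.0 - 2.1q → q* = 31.9200.
Gap = |39.6000 − 31.9200| = 7.6800.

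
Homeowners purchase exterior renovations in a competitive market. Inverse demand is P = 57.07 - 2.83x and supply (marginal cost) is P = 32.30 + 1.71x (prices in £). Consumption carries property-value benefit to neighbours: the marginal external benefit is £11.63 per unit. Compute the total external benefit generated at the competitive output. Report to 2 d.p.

Market equilibrium (private): 32.30 + 1.71x = 57.07 - 2.83x → x_m = 5.4559.
Total external benefit = MEB × x_m = 11.63 × 5.4559 = 63.4521.

£63.45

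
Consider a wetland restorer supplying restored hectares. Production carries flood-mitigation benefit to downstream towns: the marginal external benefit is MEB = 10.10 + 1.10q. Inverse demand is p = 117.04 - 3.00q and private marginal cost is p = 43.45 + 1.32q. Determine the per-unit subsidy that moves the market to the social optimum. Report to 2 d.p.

subsidy = 38.69 per unit

Social marginal cost = private MC − MEB = 33.35 + 0.22q.
Set SMC = demand: 33.35 + 0.22q = 117.04 - 3.00q → q* = 25.9907.
The Pigouvian subsidy equals MEB at q*: 10.10 + 1.10×25.9907 = 38.6898.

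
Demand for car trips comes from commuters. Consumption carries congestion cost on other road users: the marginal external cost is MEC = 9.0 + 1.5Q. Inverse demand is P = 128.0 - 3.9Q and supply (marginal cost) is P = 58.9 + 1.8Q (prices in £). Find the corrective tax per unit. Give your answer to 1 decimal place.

tax = £21.5 per unit

Social marginal benefit = demand − MEC = 119.0 - 5.4Q.
Set SMB = MC: 119.0 - 5.4Q = 58.9 + 1.8Q → Q* = 8.3472.
The Pigouvian tax equals MEC at Q*: 9.0 + 1.5×8.3472 = 21.5208.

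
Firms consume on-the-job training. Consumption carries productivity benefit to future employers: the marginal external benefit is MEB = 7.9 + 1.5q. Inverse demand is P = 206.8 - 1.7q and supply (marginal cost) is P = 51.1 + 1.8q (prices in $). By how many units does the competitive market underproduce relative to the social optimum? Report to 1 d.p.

37.3 units

Market equilibrium (private): 51.1 + 1.8q = 206.8 - 1.7q → q_m = 44.4857.
Social marginal benefit = demand + MEB = 214.7 - 0.2q.
Set SMB = MC: 214.7 - 0.2q = 51.1 + 1.8q → q* = 81.8000.
Gap = |44.4857 − 81.8000| = 37.3143.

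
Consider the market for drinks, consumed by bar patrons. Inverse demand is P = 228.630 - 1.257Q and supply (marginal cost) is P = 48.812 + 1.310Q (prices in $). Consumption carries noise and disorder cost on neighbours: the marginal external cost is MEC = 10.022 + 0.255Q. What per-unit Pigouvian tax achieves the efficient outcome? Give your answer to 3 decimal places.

Social marginal benefit = demand − MEC = 218.608 - 1.512Q.
Set SMB = MC: 218.608 - 1.512Q = 48.812 + 1.310Q → Q* = 60.1687.
The Pigouvian tax equals MEC at Q*: 10.022 + 0.255×60.1687 = 25.3650.

tax = $25.365 per unit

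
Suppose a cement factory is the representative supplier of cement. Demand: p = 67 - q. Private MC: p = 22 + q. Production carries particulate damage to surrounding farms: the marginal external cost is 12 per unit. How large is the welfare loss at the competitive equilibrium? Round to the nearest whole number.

Market equilibrium (private): 22 + q = 67 - q → q_m = 22.5000.
Social marginal cost = private MC + MEC = 34 + q.
Set SMC = demand: 34 + q = 67 - q → q* = 16.5000.
Height of the DWL triangle at q_m is SMC(q_m) − demand(q_m) = MEC(q_m) = 12.0000.
DWL = ½ × 6.0000 × 12.0000 = 36.0000.

DWL = 36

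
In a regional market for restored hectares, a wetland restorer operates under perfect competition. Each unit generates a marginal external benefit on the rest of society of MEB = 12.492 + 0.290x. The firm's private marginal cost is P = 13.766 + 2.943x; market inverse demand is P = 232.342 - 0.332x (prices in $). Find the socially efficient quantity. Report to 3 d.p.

Social marginal cost = private MC − MEB = 1.274 + 2.653x.
Set SMC = demand: 1.274 + 2.653x = 232.342 - 0.332x → x* = 77.4097.

x* = 77.410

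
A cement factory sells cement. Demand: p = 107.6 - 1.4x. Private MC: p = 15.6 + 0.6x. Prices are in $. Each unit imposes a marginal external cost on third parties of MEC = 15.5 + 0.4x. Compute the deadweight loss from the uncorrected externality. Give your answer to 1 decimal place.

Market equilibrium (private): 15.6 + 0.6x = 107.6 - 1.4x → x_m = 46.0000.
Social marginal cost = private MC + MEC = 31.1 + x.
Set SMC = demand: 31.1 + x = 107.6 - 1.4x → x* = 31.8750.
The loss is the area between SMC and demand from x* to x_m; with linear curves that's a triangle of height MEC(x_m).
DWL = ½ × 14.1250 × 33.9000 = 239.4188.

DWL = $239.4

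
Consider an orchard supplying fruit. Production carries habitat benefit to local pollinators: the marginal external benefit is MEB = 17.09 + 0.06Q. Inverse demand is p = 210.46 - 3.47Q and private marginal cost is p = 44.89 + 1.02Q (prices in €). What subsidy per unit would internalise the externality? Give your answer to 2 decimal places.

subsidy = €19.56 per unit

Social marginal cost = private MC − MEB = 27.80 + 0.96Q.
Set SMC = demand: 27.80 + 0.96Q = 210.46 - 3.47Q → Q* = 41.2325.
The Pigouvian subsidy equals MEB at Q*: 17.09 + 0.06×41.2325 = 19.5640.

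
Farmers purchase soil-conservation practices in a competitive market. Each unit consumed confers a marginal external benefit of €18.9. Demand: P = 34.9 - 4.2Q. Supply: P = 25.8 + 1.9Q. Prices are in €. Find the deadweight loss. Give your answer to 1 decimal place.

Market equilibrium (private): 25.8 + 1.9Q = 34.9 - 4.2Q → Q_m = 1.4918.
Social marginal benefit = demand + MEB = 53.8 - 4.2Q.
Set SMB = MC: 53.8 - 4.2Q = 25.8 + 1.9Q → Q* = 4.5902.
The welfare-loss triangle has base |Q_m − Q*| and height MEB(Q_m) (the vertical gap between SMB and MC is zero at Q* and MEB at Q_m).
DWL = ½ × 3.0984 × 18.9000 = 29.2799.

DWL = €29.3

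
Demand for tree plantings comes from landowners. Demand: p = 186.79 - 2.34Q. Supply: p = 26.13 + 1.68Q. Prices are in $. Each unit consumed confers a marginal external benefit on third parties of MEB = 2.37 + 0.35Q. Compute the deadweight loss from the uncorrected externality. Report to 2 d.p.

Market equilibrium (private): 26.13 + 1.68Q = 186.79 - 2.34Q → Q_m = 39.9652.
Social marginal benefit = demand + MEB = 189.16 - 1.99Q.
Set SMB = MC: 189.16 - 1.99Q = 26.13 + 1.68Q → Q* = 44.4223.
The loss is the area between SMB and MC from Q* to Q_m; with linear curves that's a triangle of height MEB(Q_m).
DWL = ½ × 4.4571 × 16.3578 = 36.4542.

DWL = $36.45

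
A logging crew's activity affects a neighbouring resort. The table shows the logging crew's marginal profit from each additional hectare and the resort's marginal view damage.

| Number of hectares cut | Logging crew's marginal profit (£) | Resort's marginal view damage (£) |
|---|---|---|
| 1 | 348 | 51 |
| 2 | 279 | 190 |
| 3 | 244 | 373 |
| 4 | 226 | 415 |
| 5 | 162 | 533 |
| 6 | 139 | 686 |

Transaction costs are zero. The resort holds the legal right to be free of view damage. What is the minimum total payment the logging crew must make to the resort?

Efficient level: marginal profit ≥ marginal view damage through level 2, so k* = 2.
With the resort holding the right, the logging crew must at least compensate total damage at k*: 51 + 190 = 241.

£241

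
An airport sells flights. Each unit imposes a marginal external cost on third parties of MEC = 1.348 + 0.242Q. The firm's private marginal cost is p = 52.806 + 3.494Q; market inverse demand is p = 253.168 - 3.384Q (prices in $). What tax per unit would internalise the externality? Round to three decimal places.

tax = $8.112 per unit

Social marginal cost = private MC + MEC = 54.154 + 3.736Q.
Set SMC = demand: 54.154 + 3.736Q = 253.168 - 3.384Q → Q* = 27.9514.
The Pigouvian tax equals MEC at Q*: 1.348 + 0.242×27.9514 = 8.1122.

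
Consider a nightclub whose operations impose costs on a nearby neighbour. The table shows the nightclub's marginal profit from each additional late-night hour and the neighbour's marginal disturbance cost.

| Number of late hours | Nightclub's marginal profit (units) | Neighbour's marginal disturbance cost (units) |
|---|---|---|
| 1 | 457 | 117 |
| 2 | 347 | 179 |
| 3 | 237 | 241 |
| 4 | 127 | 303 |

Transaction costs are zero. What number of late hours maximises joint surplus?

Bargaining reaches the level where marginal profit last exceeds marginal disturbance cost.
That holds through level 2 (347 ≥ 179) but not at 3 (237 < 241).

2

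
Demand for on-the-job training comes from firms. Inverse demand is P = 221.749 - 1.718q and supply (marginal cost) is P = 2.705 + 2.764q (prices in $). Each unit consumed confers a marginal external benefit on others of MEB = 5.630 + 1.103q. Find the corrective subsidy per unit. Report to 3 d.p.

Social marginal benefit = demand + MEB = 227.379 - 0.615q.
Set SMB = MC: 227.379 - 0.615q = 2.705 + 2.764q → q* = 66.4913.
The Pigouvian subsidy equals MEB at q*: 5.630 + 1.103×66.4913 = 78.9699.

subsidy = $78.970 per unit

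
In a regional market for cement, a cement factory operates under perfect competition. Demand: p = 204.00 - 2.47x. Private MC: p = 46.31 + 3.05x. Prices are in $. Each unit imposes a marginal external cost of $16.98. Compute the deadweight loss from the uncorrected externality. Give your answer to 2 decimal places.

DWL = $26.12

Market equilibrium (private): 46.31 + 3.05x = 204.00 - 2.47x → x_m = 28.5670.
Social marginal cost = private MC + MEC = 63.29 + 3.05x.
Set SMC = demand: 63.29 + 3.05x = 204.00 - 2.47x → x* = 25.4909.
The loss is the area between SMC and demand from x* to x_m; with linear curves that's a triangle of height MEC(x_m).
DWL = ½ × 3.0761 × 16.9800 = 26.1161.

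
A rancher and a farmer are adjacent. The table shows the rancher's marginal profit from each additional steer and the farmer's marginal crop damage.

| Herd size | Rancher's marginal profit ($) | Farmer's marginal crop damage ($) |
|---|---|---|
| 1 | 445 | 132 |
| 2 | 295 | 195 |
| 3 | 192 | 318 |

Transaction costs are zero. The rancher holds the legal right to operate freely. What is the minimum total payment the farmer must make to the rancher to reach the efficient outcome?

Left alone the rancher would choose level 3 (marginal profit stays positive).
Efficient level: k* = 2 (marginal profit ≥ marginal crop damage through 2).
The farmer must at least cover the rancher's forgone profit from cutting 3→2: 192 = 192.

$192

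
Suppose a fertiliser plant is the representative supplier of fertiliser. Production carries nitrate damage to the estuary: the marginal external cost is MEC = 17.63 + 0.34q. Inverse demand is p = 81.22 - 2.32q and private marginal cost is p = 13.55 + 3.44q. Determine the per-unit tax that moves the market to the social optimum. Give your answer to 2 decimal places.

Social marginal cost = private MC + MEC = 31.18 + 3.78q.
Set SMC = demand: 31.18 + 3.78q = 81.22 - 2.32q → q* = 8.2033.
The Pigouvian tax equals MEC at q*: 17.63 + 0.34×8.2033 = 20.4191.

tax = 20.42 per unit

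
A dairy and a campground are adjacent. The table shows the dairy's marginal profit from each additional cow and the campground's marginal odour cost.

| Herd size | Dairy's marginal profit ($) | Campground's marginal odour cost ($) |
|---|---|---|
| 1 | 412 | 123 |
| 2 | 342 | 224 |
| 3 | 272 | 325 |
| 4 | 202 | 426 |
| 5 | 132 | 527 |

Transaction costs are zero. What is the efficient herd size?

Bargaining reaches the level where marginal profit last exceeds marginal odour cost.
That holds through level 2 (342 ≥ 224) but not at 3 (272 < 325).

2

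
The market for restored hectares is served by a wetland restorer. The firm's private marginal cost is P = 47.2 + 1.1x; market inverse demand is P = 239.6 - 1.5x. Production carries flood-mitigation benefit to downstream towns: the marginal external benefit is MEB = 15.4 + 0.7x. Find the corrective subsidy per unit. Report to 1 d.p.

Social marginal cost = private MC − MEB = 31.8 + 0.4x.
Set SMC = demand: 31.8 + 0.4x = 239.6 - 1.5x → x* = 109.3684.
The Pigouvian subsidy equals MEB at x*: 15.4 + 0.7×109.3684 = 91.9579.

subsidy = 92.0 per unit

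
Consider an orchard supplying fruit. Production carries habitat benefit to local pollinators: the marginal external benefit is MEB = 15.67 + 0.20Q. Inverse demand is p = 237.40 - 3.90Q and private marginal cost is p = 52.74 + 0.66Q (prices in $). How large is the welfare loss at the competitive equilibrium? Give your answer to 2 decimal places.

Market equilibrium (private): 52.74 + 0.66Q = 237.40 - 3.90Q → Q_m = 40.4956.
Social marginal cost = private MC − MEB = 37.07 + 0.46Q.
Set SMC = demand: 37.07 + 0.46Q = 237.40 - 3.90Q → Q* = 45.9472.
The loss is the area between SMC and demand from Q* to Q_m; with linear curves that's a triangle of height MEB(Q_m).
DWL = ½ × 5.4516 × 23.7691 = 64.7898.

DWL = $64.79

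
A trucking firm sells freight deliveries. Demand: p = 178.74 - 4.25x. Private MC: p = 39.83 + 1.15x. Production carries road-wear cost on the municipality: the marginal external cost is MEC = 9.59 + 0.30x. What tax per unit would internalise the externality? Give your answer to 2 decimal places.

Social marginal cost = private MC + MEC = 49.42 + 1.45x.
Set SMC = demand: 49.42 + 1.45x = 178.74 - 4.25x → x* = 22.6877.
The Pigouvian tax equals MEC at x*: 9.59 + 0.30×22.6877 = 16.3963.

tax = 16.40 per unit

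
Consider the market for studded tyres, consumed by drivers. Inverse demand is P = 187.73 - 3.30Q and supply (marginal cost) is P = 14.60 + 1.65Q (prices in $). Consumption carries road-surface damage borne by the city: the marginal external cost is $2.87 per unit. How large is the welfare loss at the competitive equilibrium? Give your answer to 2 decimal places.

DWL = $0.83

Market equilibrium (private): 14.60 + 1.65Q = 187.73 - 3.30Q → Q_m = 34.9758.
Social marginal benefit = demand − MEC = 184.86 - 3.30Q.
Set SMB = MC: 184.86 - 3.30Q = 14.60 + 1.65Q → Q* = 34.3960.
Height of the DWL triangle at Q_m is MC(Q_m) − SMB(Q_m) = MEC(Q_m) = 2.8700.
DWL = ½ × 0.5798 × 2.8700 = 0.8320.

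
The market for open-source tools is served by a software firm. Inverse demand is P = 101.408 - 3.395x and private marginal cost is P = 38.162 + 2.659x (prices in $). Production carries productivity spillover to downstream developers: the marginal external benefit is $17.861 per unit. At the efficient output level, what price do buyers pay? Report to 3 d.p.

Social marginal cost = private MC − MEB = 20.301 + 2.659x.
Set SMC = demand: 20.301 + 2.659x = 101.408 - 3.395x → x* = 13.3973.
Consumer price on the demand curve at x*: 101.408 − 3.395×13.3973 = 55.9242.

P = $55.924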